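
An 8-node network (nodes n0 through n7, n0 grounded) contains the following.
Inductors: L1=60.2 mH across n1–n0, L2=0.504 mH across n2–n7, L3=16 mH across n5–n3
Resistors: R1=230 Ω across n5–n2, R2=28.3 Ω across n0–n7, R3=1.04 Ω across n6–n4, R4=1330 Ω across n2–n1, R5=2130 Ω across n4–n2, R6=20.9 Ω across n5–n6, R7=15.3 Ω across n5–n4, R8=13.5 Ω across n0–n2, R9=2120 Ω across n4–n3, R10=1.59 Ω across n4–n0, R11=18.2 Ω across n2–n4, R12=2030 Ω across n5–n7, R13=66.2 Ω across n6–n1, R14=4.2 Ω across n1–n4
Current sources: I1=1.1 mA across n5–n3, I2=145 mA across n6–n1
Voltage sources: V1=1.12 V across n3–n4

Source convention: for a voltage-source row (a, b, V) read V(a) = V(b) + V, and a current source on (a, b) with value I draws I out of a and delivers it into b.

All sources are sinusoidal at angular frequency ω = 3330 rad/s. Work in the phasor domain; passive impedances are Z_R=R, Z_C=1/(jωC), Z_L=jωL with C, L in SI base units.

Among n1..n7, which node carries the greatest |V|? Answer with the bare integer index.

3

Element admittances at ω=3330 rad/s:
  Y(L1) = 0.000-0.004988j S between n1,n0
  Y(R1) = 0.004348+0.000j S between n5,n2
  Y(R2) = 0.03534+0.000j S between n0,n7
  I1: injects 0.0011 A into n3 (from n5)
  Y(R3) = 0.9615+0.000j S between n6,n4
  Y(L2) = 0.000-0.5958j S between n2,n7
  Y(R4) = 0.0007519+0.000j S between n2,n1
  Y(R5) = 0.0004695+0.000j S between n4,n2
  Y(R6) = 0.04785+0.000j S between n5,n6
  Y(R7) = 0.06536+0.000j S between n5,n4
  Y(L3) = 0.000-0.01877j S between n5,n3
  Y(R8) = 0.07407+0.000j S between n0,n2
  Y(R9) = 0.0004717+0.000j S between n4,n3
  Y(R10) = 0.6289+0.000j S between n4,n0
  Y(R11) = 0.05495+0.000j S between n2,n4
  Y(R12) = 0.0004926+0.000j S between n5,n7
  Y(R13) = 0.01511+0.000j S between n6,n1
  I2: injects 0.145 A into n1 (from n6)
  Y(R14) = 0.2381+0.000j S between n1,n4
  V1: constraint V(n3)−V(n4) = 1.12
Assemble and solve the 8×8 MNA system:
  V(n1)=0.5623+0.01557j  V(n2)=0.001397-0.003439j  V(n3)=1.120+0.005064j  V(n4)=-0.0003630+0.005064j  V(n5)=-0.03447-0.1823j  V(n6)=-0.1352-0.003530j  V(n7)=0.001334-0.003547j
  i(V1)=-0.002944+0.02166j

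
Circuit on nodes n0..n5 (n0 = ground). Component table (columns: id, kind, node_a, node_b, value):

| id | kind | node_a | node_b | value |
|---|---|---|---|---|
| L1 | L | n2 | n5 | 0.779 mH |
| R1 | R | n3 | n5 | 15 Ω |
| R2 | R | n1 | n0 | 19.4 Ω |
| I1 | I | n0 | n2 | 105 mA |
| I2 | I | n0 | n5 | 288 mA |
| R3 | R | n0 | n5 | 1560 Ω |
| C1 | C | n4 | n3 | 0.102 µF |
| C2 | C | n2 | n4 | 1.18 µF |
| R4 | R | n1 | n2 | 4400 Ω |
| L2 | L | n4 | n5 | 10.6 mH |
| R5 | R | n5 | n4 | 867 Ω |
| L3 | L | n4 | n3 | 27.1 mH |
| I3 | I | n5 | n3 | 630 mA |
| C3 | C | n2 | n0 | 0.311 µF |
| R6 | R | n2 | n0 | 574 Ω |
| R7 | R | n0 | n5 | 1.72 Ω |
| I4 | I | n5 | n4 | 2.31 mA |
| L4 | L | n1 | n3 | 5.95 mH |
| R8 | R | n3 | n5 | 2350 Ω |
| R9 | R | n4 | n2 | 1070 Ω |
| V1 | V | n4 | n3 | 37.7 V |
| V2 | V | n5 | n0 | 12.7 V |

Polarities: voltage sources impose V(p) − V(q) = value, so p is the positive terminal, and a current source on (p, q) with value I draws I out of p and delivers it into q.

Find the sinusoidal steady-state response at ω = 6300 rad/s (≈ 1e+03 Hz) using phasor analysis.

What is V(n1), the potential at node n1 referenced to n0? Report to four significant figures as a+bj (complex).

6.315-4.538j V

Element admittances at ω=6300 rad/s:
  Y(L1) = 0.000-0.2038j S between n2,n5
  Y(R1) = 0.06667+0.000j S between n3,n5
  Y(R2) = 0.05155+0.000j S between n1,n0
  I1: injects 0.105 A into n2 (from n0)
  I2: injects 0.288 A into n5 (from n0)
  Y(R3) = 0.0006410+0.000j S between n0,n5
  Y(C1) = 0.000+0.0006426j S between n4,n3
  Y(C2) = 0.000+0.007434j S between n2,n4
  Y(R4) = 0.0002273+0.000j S between n1,n2
  Y(L2) = 0.000-0.01497j S between n4,n5
  Y(R5) = 0.001153+0.000j S between n5,n4
  Y(L3) = 0.000-0.005857j S between n4,n3
  I3: injects 0.63 A into n3 (from n5)
  Y(C3) = 0.000+0.001959j S between n2,n0
  Y(R6) = 0.001742+0.000j S between n2,n0
  Y(R7) = 0.5814+0.000j S between n0,n5
  I4: injects 0.00231 A into n4 (from n5)
  Y(L4) = 0.000-0.02668j S between n1,n3
  Y(R8) = 0.0004255+0.000j S between n3,n5
  Y(R9) = 0.0009346+0.000j S between n4,n2
  V1: constraint V(n4)−V(n3) = 37.7
  V2: constraint V(n5)−V(n0) = 12.7
Assemble and solve the 7×7 MNA system:
  V(n1)=6.315-4.538j  V(n2)=11.27+0.3417j  V(n3)=15.13+7.622j  V(n4)=52.83+7.622j  V(n5)=12.70+0.000j
  i(V1)=-0.1428+0.4729j  i(V2)=-7.343+0.2113j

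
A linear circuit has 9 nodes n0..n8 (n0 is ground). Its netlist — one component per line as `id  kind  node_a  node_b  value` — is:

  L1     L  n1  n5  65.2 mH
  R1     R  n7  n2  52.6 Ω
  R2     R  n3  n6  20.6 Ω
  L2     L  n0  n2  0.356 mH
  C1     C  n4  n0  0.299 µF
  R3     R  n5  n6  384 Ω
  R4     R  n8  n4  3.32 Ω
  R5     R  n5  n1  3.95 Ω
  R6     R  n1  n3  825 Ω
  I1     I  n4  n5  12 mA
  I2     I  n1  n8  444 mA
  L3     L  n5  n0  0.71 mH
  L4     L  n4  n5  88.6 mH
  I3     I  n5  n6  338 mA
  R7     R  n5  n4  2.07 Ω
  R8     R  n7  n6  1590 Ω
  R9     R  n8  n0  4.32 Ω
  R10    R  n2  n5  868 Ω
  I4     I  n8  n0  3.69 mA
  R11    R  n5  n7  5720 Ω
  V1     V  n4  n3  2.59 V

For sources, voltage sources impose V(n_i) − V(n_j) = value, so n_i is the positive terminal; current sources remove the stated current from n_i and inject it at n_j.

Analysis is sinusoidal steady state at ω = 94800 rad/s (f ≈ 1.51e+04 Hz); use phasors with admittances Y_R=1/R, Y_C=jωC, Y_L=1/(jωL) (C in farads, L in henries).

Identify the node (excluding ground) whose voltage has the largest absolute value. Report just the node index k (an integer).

Apply KCL at each of the 8 non-ground nodes and solve the resulting linear system.
Node n1: branches {L1, R5, R6, I2} → V_1 = -4.764-0.1179j
Node n2: branches {R1, L2, R10} → V_2 = 0.0005314-0.08180j
Node n3: branches {R2, R6, V1} → V_3 = -4.054-0.02500j
Node n4: branches {C1, R4, I1, L4, R7, V1} → V_4 = -1.464-0.02500j
Node n5: branches {L1, R3, R5, I1, L3, L4, I3, R7, R10, R11} → V_5 = -3.014-0.1173j
Node n6: branches {R2, R3, I3, R8} → V_6 = 2.577-0.03031j
Node n7: branches {R1, R8, R11} → V_7 = 0.05570-0.08048j
Node n8: branches {R4, I2, R9, I4} → V_8 = -0.001005-0.01414j
Source currents: i(V1)=-0.3210+0.0003706j

1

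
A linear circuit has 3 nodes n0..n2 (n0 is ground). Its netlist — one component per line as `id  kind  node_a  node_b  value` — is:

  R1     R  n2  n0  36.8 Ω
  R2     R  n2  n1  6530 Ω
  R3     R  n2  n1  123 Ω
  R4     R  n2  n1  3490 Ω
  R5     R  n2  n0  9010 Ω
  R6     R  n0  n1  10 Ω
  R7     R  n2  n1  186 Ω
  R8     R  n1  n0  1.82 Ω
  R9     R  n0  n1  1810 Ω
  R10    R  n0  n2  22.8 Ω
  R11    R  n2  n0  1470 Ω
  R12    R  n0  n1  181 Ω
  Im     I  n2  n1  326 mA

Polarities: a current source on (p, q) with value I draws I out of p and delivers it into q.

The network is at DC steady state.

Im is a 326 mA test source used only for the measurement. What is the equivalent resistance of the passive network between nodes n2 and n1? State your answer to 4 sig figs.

R_eq = 12.71 Ω

Element admittances at DC:
  Y(R1) = 0.02717 S between n2,n0
  Y(R2) = 0.0001531 S between n2,n1
  Y(R3) = 0.008130 S between n2,n1
  Y(R4) = 0.0002865 S between n2,n1
  Y(R5) = 0.0001110 S between n2,n0
  Y(R6) = 0.1000 S between n0,n1
  Y(R7) = 0.005376 S between n2,n1
  Y(R8) = 0.5495 S between n1,n0
  Y(R9) = 0.0005525 S between n0,n1
  Y(R10) = 0.04386 S between n0,n2
  Y(R11) = 0.0006803 S between n2,n0
  Y(R12) = 0.005525 S between n0,n1
  Im: injects 0.326 A into n1 (from n2)
Assemble and solve the 2×2 MNA system:
  V(n1)=0.4092  V(n2)=-3.734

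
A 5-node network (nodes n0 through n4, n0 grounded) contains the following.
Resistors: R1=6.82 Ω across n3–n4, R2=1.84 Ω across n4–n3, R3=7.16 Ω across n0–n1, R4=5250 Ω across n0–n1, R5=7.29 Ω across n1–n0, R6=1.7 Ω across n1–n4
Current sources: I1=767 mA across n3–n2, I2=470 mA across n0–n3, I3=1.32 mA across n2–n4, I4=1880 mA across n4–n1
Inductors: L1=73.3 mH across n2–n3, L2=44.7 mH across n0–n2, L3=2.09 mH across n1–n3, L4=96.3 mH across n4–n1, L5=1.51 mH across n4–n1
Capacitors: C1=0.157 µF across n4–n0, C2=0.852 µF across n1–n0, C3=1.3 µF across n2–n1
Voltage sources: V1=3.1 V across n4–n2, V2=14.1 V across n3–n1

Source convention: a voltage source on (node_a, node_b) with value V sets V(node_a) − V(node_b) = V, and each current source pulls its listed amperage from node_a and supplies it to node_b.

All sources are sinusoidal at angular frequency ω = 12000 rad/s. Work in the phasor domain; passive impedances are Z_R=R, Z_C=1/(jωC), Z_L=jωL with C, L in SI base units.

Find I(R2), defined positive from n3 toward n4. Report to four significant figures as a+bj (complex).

4.004-0.1288j A

Apply KCL at each of the 4 non-ground nodes and solve the resulting linear system.
Node n1: branches {R3, L3, L4, R4, L5, R5, C2, R6, I4, C3, V2} → V_1 = 1.693-0.08396j
Node n2: branches {I1, L1, L2, I3, C3, V1} → V_2 = 5.327+0.1530j
Node n3: branches {R1, R2, I1, L1, L3, I2, V2} → V_3 = 15.79-0.08396j
Node n4: branches {R1, R2, L4, L5, C1, I3, R6, I4, V1} → V_4 = 8.427+0.1530j
Source currents: i(V1)=-0.7688+0.05865j, i(V2)=-5.380+0.7376j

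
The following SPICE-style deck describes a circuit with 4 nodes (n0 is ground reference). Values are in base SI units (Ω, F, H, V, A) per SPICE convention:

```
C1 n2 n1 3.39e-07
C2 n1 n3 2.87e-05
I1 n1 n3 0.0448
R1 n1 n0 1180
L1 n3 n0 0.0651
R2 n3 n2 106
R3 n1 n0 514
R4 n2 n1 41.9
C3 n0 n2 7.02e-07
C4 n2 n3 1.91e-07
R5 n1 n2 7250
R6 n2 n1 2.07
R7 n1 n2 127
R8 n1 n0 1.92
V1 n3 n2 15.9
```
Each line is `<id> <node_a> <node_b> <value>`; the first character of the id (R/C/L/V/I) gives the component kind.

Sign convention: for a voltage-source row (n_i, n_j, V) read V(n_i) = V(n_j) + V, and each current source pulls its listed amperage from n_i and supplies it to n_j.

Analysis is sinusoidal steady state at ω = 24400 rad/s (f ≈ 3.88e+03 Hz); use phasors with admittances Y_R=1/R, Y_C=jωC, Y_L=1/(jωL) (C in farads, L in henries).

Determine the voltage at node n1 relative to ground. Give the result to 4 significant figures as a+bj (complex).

Apply KCL at each of the 3 non-ground nodes and solve the resulting linear system.
Node n1: branches {C1, C2, I1, R1, R3, R4, R5, R6, R7, R8} → V_1 = -0.2187+0.3462j
Node n2: branches {C1, R2, R4, C3, C4, R5, R6, R7, V1} → V_2 = -10.38-6.941j
Node n3: branches {C2, I1, L1, R2, C4, V1} → V_3 = 5.519-6.941j
Source currents: i(V1)=-5.204-4.089j

-0.2187+0.3462j V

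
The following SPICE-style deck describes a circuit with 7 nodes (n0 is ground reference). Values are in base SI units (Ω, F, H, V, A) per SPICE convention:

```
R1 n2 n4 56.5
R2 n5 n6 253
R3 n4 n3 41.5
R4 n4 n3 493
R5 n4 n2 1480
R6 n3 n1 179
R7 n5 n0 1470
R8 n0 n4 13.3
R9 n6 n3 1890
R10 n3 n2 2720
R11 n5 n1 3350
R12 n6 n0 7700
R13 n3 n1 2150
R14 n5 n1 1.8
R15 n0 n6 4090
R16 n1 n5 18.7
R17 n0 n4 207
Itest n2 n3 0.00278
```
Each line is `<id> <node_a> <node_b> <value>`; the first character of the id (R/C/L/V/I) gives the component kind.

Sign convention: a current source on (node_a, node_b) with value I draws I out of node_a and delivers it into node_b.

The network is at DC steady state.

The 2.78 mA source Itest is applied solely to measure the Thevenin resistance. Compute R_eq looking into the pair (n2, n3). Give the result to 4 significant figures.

Apply KCL at each of the 6 non-ground nodes and solve the resulting linear system.
Node n1: branches {R6, R11, R13, R14, R16} → V_1 = 0.08551
Node n2: branches {R1, R5, R10, Itest} → V_2 = -0.1475
Node n3: branches {R3, R4, R6, R9, R10, R13, Itest} → V_3 = 0.09848
Node n4: branches {R1, R3, R4, R5, R8, R17} → V_4 = -0.001101
Node n5: branches {R2, R7, R11, R14, R16} → V_5 = 0.08538
Node n6: branches {R2, R9, R12, R15} → V_6 = 0.08023

R_eq = 88.47 Ω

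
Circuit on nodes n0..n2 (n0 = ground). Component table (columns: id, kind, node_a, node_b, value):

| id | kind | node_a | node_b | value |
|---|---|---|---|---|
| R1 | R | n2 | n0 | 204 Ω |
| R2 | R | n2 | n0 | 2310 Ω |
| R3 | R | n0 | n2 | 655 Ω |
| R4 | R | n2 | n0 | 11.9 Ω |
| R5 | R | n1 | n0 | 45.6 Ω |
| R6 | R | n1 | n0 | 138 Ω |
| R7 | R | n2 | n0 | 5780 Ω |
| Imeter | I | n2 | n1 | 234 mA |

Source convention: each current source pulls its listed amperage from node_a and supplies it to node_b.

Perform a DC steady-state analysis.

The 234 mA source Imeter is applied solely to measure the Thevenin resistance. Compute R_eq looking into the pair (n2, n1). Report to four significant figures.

Element admittances at DC:
  Y(R1) = 0.004902 S between n2,n0
  Y(R2) = 0.0004329 S between n2,n0
  Y(R3) = 0.001527 S between n0,n2
  Y(R4) = 0.08403 S between n2,n0
  Y(R5) = 0.02193 S between n1,n0
  Y(R6) = 0.007246 S between n1,n0
  Y(R7) = 0.0001730 S between n2,n0
  Imeter: injects 0.234 A into n1 (from n2)
Assemble and solve the 2×2 MNA system:
  V(n1)=8.020  V(n2)=-2.570

R_eq = 45.26 Ω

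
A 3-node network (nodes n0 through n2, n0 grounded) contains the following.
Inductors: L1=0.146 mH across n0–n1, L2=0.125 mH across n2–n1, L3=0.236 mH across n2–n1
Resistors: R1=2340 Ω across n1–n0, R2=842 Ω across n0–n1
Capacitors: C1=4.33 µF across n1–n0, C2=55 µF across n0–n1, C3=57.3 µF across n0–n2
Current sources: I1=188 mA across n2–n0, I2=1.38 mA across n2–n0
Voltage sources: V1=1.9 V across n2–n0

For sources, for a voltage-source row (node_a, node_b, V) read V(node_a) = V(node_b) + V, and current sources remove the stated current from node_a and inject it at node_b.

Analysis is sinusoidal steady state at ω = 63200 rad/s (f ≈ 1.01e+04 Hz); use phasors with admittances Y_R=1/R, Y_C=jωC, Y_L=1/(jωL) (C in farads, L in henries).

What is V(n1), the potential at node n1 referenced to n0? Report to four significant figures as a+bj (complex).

-0.1067-4.999e-05j V

Element admittances at ω=63200 rad/s:
  Y(L1) = 0.000-0.1084j S between n0,n1
  Y(R1) = 0.0004274+0.000j S between n1,n0
  Y(R2) = 0.001188+0.000j S between n0,n1
  Y(C1) = 0.000+0.2737j S between n1,n0
  I1: injects 0.188 A into n0 (from n2)
  Y(C2) = 0.000+3.476j S between n0,n1
  I2: injects 0.00138 A into n0 (from n2)
  Y(C3) = 0.000+3.621j S between n0,n2
  Y(L2) = 0.000-0.1266j S between n2,n1
  Y(L3) = 0.000-0.06705j S between n2,n1
  V1: constraint V(n2)−V(n0) = 1.9
Assemble and solve the 3×3 MNA system:
  V(n1)=-0.1067-4.999e-05j  V(n2)=1.900+0.000j
  i(V1)=-0.1894-6.492j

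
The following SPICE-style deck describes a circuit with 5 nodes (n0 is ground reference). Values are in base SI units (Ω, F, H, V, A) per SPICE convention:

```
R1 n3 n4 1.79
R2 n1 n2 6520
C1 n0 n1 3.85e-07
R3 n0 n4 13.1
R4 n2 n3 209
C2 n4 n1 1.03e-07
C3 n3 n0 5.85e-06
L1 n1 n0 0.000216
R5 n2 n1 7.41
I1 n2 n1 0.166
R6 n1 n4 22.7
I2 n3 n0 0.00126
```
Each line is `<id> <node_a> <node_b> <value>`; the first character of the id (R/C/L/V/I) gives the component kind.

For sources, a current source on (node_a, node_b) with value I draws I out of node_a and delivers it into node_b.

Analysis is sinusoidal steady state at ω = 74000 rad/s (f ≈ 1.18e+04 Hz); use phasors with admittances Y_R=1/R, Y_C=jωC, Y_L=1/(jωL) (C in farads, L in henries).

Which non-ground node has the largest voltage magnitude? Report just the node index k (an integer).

MNA unknowns: 4 node voltages V₁..V_4
R1: Y=0.5587+0.000j on G[3,4]
R2: Y=0.0001534+0.000j on G[1,2]
C1: Y=0.000+0.02849j on G[0,1]
R3: Y=0.07634+0.000j on G[0,4]
R4: Y=0.004785+0.000j on G[2,3]
C2: Y=0.000+0.007622j on G[4,1]
C3: Y=0.000+0.4329j on G[3,0]
L1: Y=0.000-0.06256j on G[1,0]
R5: Y=0.1350+0.000j on G[2,1]
I1: z[2]−=0.166, z[1]+=0.166
R6: Y=0.04405+0.000j on G[1,4]
I2: z[3]−=0.00126, z[0]+=0.00126
solve → V1=0.08948+0.06248j, V2=-1.100+0.06067j, V3=0.004798+0.009450j, V4=0.009194+0.01273j

2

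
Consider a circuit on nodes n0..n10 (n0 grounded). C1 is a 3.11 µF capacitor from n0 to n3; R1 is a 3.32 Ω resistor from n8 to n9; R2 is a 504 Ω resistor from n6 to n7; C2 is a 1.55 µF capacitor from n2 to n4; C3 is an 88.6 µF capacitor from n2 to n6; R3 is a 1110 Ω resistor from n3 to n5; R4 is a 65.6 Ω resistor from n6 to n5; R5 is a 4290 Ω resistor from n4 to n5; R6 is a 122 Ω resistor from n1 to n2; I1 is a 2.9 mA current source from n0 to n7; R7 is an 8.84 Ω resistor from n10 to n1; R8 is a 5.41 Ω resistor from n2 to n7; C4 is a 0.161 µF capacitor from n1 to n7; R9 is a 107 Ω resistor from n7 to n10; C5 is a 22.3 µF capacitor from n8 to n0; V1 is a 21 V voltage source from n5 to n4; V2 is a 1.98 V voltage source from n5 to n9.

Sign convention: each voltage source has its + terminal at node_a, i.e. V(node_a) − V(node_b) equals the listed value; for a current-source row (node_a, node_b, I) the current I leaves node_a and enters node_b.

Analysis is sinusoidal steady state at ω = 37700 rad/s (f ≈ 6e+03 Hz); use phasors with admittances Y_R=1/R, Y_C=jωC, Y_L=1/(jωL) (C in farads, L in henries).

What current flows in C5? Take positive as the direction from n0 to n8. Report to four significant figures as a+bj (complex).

-0.001113+1.250e-05j A

MNA unknowns: 10 node voltages V₁..V_10 plus 2 source currents (V1, V2)
C1: Y=0.000+0.1172j on G[0,3]
R1: Y=0.3012+0.000j on G[8,9]
R2: Y=0.001984+0.000j on G[6,7]
C2: Y=0.000+0.05844j on G[2,4]
C3: Y=0.000+3.340j on G[2,6]
R3: Y=0.0009009+0.000j on G[3,5]
R4: Y=0.01524+0.000j on G[6,5]
R5: Y=0.0002331+0.000j on G[4,5]
R6: Y=0.008197+0.000j on G[1,2]
I1: z[0]−=0.0029, z[7]+=0.0029
R7: Y=0.1131+0.000j on G[10,1]
R8: Y=0.1848+0.000j on G[2,7]
C4: Y=0.000+0.006070j on G[1,7]
R9: Y=0.009346+0.000j on G[7,10]
C5: Y=0.000+0.8407j on G[8,0]
V1: row V5−V4=21, i_V1 at 5,4
V2: row V5−V9=1.98, i_V2 at 5,9
solve → V1=-17.64-5.164j, V2=-17.65-5.165j, V3=0.0001066-0.01524j, V4=-19.02-0.001365j, V5=1.984-0.001365j, V6=-17.62-5.255j, V7=-17.63-5.166j, V8=-1.487e-05-0.001324j, V9=0.003680-0.001365j, V10=-17.64-5.164j
aux → i_V1=-0.3067-0.08008j, i_V2=0.001113-1.250e-05j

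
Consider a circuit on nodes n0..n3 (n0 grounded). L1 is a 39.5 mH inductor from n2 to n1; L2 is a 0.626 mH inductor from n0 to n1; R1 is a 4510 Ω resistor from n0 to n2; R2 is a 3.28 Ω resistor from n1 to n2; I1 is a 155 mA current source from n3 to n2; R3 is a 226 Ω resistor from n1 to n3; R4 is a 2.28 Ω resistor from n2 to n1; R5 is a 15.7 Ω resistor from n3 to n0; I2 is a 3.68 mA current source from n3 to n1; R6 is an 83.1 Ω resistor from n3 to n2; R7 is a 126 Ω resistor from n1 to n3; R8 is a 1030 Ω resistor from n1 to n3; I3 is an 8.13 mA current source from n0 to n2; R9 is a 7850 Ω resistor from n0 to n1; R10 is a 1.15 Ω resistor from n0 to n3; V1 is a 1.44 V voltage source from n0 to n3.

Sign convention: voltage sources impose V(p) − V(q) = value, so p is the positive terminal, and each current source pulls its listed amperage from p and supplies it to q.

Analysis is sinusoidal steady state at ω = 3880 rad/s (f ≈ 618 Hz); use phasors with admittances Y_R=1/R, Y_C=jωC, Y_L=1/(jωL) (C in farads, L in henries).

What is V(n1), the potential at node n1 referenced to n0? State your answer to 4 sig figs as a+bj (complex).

Element admittances at ω=3880 rad/s:
  Y(L1) = 0.000-0.006525j S between n2,n1
  Y(L2) = 0.000-0.4117j S between n0,n1
  Y(R1) = 0.0002217+0.000j S between n0,n2
  Y(R2) = 0.3049+0.000j S between n1,n2
  I1: injects 0.155 A into n2 (from n3)
  Y(R3) = 0.004425+0.000j S between n1,n3
  Y(R4) = 0.4386+0.000j S between n2,n1
  Y(R5) = 0.06369+0.000j S between n3,n0
  I2: injects 0.00368 A into n1 (from n3)
  Y(R6) = 0.01203+0.000j S between n3,n2
  Y(R7) = 0.007937+0.000j S between n1,n3
  Y(R8) = 0.0009709+0.000j S between n1,n3
  I3: injects 0.00813 A into n2 (from n0)
  Y(R9) = 0.0001274+0.000j S between n0,n1
  Y(R10) = 0.8696+0.000j S between n0,n3
  V1: constraint V(n0)−V(n3) = 1.44
Assemble and solve the 4×4 MNA system:
  V(n1)=0.01923+0.3095j  V(n2)=0.2119+0.3062j  V(n3)=-1.440+0.000j
  i(V1)=-1.225-0.007811j

0.01923+0.3095j V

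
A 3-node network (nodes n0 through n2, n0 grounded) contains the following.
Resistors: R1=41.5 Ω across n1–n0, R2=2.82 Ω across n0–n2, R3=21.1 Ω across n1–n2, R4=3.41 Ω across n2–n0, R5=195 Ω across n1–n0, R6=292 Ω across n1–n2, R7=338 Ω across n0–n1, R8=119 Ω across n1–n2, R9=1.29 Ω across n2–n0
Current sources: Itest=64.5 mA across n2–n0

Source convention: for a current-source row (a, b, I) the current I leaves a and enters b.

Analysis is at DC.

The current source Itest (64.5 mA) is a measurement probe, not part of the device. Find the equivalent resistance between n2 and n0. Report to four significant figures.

R_eq = 0.6926 Ω

Element admittances at DC:
  Y(R1) = 0.02410 S between n1,n0
  Y(R2) = 0.3546 S between n0,n2
  Y(R3) = 0.04739 S between n1,n2
  Y(R4) = 0.2933 S between n2,n0
  Y(R5) = 0.005128 S between n1,n0
  Y(R6) = 0.003425 S between n1,n2
  Y(R7) = 0.002959 S between n0,n1
  Y(R8) = 0.008403 S between n1,n2
  Y(R9) = 0.7752 S between n2,n0
  Itest: injects 0.0645 A into n0 (from n2)
Assemble and solve the 2×2 MNA system:
  V(n1)=-0.02894  V(n2)=-0.04467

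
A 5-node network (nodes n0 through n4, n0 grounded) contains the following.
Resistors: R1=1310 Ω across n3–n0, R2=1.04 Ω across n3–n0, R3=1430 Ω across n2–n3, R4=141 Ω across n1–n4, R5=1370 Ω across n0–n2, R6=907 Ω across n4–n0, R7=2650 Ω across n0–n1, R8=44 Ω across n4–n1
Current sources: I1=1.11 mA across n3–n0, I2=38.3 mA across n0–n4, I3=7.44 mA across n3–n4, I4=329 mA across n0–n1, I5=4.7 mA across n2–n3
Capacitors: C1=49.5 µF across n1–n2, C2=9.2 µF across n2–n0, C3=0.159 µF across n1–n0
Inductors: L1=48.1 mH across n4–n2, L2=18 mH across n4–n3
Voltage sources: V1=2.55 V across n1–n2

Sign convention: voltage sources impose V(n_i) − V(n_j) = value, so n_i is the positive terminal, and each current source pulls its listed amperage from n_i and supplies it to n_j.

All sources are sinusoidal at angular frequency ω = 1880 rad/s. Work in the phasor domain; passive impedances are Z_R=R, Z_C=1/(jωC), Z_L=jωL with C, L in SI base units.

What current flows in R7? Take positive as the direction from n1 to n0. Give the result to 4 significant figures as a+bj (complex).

Apply KCL at each of the 4 non-ground nodes and solve the resulting linear system.
Node n1: branches {I4, R4, C1, R7, C3, R8, V1} → V_1 = 27.19-2.359j
Node n2: branches {R3, C1, R5, L1, I5, C2, V1} → V_2 = 24.64-2.359j
Node n3: branches {R1, I1, R2, I3, R3, L2, I5} → V_3 = 0.2907-0.4584j
Node n4: branches {I2, I3, R4, L1, L2, R6, R8} → V_4 = 15.17+8.561j
Source currents: i(V1)=-0.04025+0.08110j

0.01026-0.0008901j A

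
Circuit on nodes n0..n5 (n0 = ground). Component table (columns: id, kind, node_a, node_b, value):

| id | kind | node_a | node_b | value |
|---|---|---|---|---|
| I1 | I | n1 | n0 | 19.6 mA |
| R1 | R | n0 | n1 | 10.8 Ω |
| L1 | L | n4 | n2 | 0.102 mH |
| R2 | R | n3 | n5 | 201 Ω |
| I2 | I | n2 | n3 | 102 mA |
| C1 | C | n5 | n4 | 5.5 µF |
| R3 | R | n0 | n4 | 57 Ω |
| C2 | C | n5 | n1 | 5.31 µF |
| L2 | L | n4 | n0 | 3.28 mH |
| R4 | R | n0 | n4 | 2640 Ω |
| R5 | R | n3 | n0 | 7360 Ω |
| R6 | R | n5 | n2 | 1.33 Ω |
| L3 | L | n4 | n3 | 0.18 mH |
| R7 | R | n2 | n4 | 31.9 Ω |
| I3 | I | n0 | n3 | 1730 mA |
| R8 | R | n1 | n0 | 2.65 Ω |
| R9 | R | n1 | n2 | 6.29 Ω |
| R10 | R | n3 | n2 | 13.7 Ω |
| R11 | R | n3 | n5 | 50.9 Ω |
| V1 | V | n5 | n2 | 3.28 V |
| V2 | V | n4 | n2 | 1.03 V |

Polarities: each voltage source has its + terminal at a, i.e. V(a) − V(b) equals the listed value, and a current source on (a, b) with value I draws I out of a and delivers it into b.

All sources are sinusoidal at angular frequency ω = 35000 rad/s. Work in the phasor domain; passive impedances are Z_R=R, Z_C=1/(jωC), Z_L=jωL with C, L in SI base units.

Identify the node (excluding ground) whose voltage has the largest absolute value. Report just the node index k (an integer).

3

Element admittances at ω=35000 rad/s:
  I1: injects 0.0196 A into n0 (from n1)
  Y(R1) = 0.09259+0.000j S between n0,n1
  Y(L1) = 0.000-0.2801j S between n4,n2
  Y(R2) = 0.004975+0.000j S between n3,n5
  I2: injects 0.102 A into n3 (from n2)
  Y(C1) = 0.000+0.1925j S between n5,n4
  Y(R3) = 0.01754+0.000j S between n0,n4
  Y(C2) = 0.000+0.1858j S between n5,n1
  Y(L2) = 0.000-0.008711j S between n4,n0
  Y(R4) = 0.0003788+0.000j S between n0,n4
  Y(R5) = 0.0001359+0.000j S between n3,n0
  Y(R6) = 0.7519+0.000j S between n5,n2
  Y(L3) = 0.000-0.1587j S between n4,n3
  Y(R7) = 0.03135+0.000j S between n2,n4
  I3: injects 1.73 A into n3 (from n0)
  Y(R8) = 0.3774+0.000j S between n1,n0
  Y(R9) = 0.1590+0.000j S between n1,n2
  Y(R10) = 0.07299+0.000j S between n3,n2
  Y(R11) = 0.01965+0.000j S between n3,n5
  V1: constraint V(n5)−V(n2) = 3.28
  V2: constraint V(n4)−V(n2) = 1.03
Assemble and solve the 7×7 MNA system:
  V(n1)=3.459+0.3639j  V(n2)=6.470-5.914j  V(n3)=12.59+2.361j  V(n4)=7.500-5.914j  V(n5)=9.750-5.914j
  i(V1)=-3.563-1.398j  i(V2)=1.198+0.08486j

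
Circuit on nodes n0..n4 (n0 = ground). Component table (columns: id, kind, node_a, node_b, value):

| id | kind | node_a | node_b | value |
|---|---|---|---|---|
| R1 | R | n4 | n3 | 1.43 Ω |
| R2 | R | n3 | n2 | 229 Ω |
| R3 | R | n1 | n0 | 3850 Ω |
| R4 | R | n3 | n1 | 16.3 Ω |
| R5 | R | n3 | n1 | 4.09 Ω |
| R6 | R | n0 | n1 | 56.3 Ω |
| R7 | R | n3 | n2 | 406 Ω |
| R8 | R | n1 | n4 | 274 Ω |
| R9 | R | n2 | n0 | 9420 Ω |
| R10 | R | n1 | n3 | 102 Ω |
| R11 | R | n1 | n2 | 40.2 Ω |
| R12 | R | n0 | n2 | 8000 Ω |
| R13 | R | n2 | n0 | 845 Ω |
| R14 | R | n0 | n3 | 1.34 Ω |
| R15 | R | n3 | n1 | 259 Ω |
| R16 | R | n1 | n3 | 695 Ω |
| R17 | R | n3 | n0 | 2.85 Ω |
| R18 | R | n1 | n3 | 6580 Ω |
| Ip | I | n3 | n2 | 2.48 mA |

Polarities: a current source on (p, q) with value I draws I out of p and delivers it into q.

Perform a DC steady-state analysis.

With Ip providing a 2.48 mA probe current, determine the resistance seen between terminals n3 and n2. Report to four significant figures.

Apply KCL at each of the 4 non-ground nodes and solve the resulting linear system.
Node n1: branches {R3, R4, R5, R6, R8, R10, R11, R15, R16, R18} → V_1 = 0.005162
Node n2: branches {R2, R7, R9, R11, R12, R13, Ip} → V_2 = 0.07872
Node n3: branches {R1, R2, R4, R5, R7, R10, R14, R15, R16, R17, R18, Ip} → V_3 = -0.0001863
Node n4: branches {R1, R8} → V_4 = -0.0001585

R_eq = 31.82 Ω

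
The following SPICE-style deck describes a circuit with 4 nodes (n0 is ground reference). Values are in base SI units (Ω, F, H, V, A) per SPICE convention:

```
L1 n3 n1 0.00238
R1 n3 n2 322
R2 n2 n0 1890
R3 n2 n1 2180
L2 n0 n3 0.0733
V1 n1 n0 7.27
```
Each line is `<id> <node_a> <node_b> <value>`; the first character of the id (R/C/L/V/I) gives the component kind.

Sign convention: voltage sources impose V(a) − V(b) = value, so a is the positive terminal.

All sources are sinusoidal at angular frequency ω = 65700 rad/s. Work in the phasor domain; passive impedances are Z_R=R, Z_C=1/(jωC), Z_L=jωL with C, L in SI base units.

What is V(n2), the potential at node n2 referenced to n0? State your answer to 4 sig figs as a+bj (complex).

6.121-0.3116j V

MNA unknowns: 3 node voltages V₁..V_3 plus 1 source current (V1)
L1: Y=0.000-0.006395j on G[3,1]
R1: Y=0.003106+0.000j on G[3,2]
R2: Y=0.0005291+0.000j on G[2,0]
R3: Y=0.0004587+0.000j on G[2,1]
L2: Y=0.000-0.0002076j on G[0,3]
V1: row V1−V0=7.27, i_V1 at 1,0
solve → V1=7.270+0.000j, V2=6.121-0.3116j, V3=6.995-0.4107j
aux → i_V1=-0.003154+0.001617j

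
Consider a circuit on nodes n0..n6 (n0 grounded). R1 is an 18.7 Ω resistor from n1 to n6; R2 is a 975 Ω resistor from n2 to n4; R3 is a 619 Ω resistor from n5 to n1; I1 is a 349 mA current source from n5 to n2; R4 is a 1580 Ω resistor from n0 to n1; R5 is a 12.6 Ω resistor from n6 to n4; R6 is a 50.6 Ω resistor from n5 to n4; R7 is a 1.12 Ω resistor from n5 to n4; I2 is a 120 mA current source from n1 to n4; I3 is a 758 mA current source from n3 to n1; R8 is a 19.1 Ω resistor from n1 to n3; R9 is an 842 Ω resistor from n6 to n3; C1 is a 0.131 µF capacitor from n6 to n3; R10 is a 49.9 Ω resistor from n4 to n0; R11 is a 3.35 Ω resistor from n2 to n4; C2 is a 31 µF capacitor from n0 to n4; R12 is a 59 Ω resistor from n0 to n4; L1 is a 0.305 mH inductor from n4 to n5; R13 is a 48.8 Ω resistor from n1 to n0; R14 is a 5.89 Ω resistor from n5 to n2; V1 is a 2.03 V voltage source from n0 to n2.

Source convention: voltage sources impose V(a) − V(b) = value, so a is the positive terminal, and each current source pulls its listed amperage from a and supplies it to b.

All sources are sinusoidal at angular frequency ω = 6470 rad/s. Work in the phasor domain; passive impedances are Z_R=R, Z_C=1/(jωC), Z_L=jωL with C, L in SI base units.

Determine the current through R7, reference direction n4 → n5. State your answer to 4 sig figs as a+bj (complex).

0.1919+0.2094j A

Element admittances at ω=6470 rad/s:
  Y(R1) = 0.05348+0.000j S between n1,n6
  Y(R2) = 0.001026+0.000j S between n2,n4
  Y(R3) = 0.001616+0.000j S between n5,n1
  I1: injects 0.349 A into n2 (from n5)
  Y(R4) = 0.0006329+0.000j S between n0,n1
  Y(R5) = 0.07937+0.000j S between n6,n4
  Y(R6) = 0.01976+0.000j S between n5,n4
  Y(R7) = 0.8929+0.000j S between n5,n4
  I2: injects 0.12 A into n4 (from n1)
  I3: injects 0.758 A into n1 (from n3)
  Y(R8) = 0.05236+0.000j S between n1,n3
  Y(R9) = 0.001188+0.000j S between n6,n3
  Y(C1) = 0.000+0.0008476j S between n6,n3
  Y(R10) = 0.02004+0.000j S between n4,n0
  Y(R11) = 0.2985+0.000j S between n2,n4
  Y(C2) = 0.000+0.2006j S between n0,n4
  Y(R12) = 0.01695+0.000j S between n0,n4
  Y(L1) = 0.000-0.5068j S between n4,n5
  Y(R13) = 0.02049+0.000j S between n1,n0
  Y(R14) = 0.1698+0.000j S between n5,n2
  V1: constraint V(n0)−V(n2) = 2.03
Assemble and solve the 7×7 MNA system:
  V(n1)=-3.250+0.6508j  V(n2)=-2.030+0.000j  V(n3)=-17.39+0.8848j  V(n4)=-2.025+0.8537j  V(n5)=-2.240+0.6192j  V(n6)=-2.651+0.6798j
  i(V1)=-0.3148-0.3609j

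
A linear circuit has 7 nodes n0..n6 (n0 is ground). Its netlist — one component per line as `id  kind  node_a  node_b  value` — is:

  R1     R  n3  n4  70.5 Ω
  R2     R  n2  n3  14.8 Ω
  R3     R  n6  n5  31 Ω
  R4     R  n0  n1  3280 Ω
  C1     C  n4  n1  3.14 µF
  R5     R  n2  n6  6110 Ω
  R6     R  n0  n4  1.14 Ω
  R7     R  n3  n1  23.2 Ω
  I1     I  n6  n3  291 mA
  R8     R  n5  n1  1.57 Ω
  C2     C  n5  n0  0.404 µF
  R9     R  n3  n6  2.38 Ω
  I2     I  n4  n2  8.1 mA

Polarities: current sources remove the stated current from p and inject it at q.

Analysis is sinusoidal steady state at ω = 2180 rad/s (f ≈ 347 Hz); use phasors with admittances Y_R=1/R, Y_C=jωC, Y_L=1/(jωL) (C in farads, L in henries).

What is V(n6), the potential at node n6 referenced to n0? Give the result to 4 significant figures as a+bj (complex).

-0.1689-0.1096j V

MNA unknowns: 6 node voltages V₁..V_6
R1: Y=0.01418+0.000j on G[3,4]
R2: Y=0.06757+0.000j on G[2,3]
R3: Y=0.03226+0.000j on G[6,5]
R4: Y=0.0003049+0.000j on G[0,1]
C1: Y=0.000+0.006845j on G[4,1]
R5: Y=0.0001637+0.000j on G[2,6]
R6: Y=0.8772+0.000j on G[0,4]
R7: Y=0.04310+0.000j on G[3,1]
I1: z[6]−=0.291, z[3]+=0.291
R8: Y=0.6369+0.000j on G[5,1]
C2: Y=0.000+0.0008807j on G[5,0]
R9: Y=0.4202+0.000j on G[3,6]
I2: z[4]−=0.0081, z[2]+=0.0081
solve → V1=0.2052-0.1293j, V2=0.6141-0.1081j, V3=0.4961-0.1081j, V4=-0.0002005-0.0001428j, V5=0.1870-0.1286j, V6=-0.1689-0.1096j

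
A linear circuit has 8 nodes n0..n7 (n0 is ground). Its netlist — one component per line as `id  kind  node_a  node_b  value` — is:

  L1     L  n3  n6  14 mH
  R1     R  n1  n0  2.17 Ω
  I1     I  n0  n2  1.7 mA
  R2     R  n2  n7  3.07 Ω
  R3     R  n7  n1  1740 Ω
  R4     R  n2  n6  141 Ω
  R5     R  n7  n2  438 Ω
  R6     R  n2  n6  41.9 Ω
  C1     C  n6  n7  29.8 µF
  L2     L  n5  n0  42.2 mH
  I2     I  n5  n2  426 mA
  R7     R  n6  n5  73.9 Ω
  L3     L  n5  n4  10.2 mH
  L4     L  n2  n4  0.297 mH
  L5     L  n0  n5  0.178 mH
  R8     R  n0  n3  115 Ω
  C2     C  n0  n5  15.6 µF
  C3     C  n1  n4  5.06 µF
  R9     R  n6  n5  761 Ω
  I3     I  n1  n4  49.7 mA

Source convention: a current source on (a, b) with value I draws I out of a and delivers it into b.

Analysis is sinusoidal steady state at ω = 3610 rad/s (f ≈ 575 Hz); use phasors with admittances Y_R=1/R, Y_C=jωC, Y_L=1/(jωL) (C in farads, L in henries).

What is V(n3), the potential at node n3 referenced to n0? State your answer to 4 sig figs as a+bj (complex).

17.15+1.795j V

Apply KCL at each of the 7 non-ground nodes and solve the resulting linear system.
Node n1: branches {R1, R3, C3, I3} → V_1 = -0.3398+0.7802j
Node n2: branches {I1, R2, R4, R5, R6, I2, L4} → V_2 = 19.33+7.252j
Node n3: branches {L1, R8} → V_3 = 17.15+1.795j
Node n4: branches {L3, L4, C3, I3} → V_4 = 19.16+7.221j
Node n5: branches {L2, I2, R7, L3, L5, C2, R9} → V_5 = 0.2490+0.006079j
Node n6: branches {L1, R4, R6, C1, R7, R9} → V_6 = 16.36+9.332j
Node n7: branches {R2, R3, R5, C1} → V_7 = 18.39+6.576j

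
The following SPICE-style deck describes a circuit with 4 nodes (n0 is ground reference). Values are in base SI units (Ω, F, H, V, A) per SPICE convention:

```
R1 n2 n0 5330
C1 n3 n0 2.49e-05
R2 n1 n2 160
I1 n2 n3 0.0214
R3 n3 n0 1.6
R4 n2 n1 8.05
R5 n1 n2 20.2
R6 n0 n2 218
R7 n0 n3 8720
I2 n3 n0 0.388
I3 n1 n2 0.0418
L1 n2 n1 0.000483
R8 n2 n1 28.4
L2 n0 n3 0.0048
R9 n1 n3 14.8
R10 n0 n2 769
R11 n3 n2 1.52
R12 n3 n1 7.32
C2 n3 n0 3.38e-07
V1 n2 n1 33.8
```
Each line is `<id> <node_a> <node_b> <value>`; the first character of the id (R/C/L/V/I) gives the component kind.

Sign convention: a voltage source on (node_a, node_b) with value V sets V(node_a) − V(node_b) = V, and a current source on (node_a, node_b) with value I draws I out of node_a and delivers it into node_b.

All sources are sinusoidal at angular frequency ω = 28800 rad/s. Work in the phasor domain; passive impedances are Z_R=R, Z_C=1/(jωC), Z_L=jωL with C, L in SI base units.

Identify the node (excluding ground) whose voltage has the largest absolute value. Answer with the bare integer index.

1

Apply KCL at each of the 3 non-ground nodes and solve the resulting linear system.
Node n1: branches {R2, R4, R5, I3, L1, R8, R9, R12, V1} → V_1 = -26.17+0.3402j
Node n2: branches {R1, R2, I1, R4, R5, R6, I3, L1, R8, R10, R11, V1} → V_2 = 7.626+0.3402j
Node n3: branches {C1, I1, R3, R7, I2, L2, R9, R11, R12, C2} → V_3 = -0.3004+0.3426j
Source currents: i(V1)=-12.51+2.429j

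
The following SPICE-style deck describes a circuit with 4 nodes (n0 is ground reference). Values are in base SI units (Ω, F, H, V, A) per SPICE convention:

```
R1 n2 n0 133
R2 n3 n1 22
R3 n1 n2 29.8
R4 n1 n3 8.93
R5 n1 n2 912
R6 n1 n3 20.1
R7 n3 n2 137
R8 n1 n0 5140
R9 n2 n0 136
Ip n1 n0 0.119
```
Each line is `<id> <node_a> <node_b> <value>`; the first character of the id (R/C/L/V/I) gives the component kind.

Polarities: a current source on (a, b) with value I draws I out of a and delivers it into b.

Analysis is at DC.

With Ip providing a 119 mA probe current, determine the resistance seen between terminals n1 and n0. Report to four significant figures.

R_eq = 89.63 Ω

Apply KCL at each of the 3 non-ground nodes and solve the resulting linear system.
Node n1: branches {R2, R3, R4, R5, R6, R8, Ip} → V_1 = -10.67
Node n2: branches {R1, R3, R5, R7, R9} → V_2 = -7.862
Node n3: branches {R2, R4, R6, R7} → V_3 = -10.57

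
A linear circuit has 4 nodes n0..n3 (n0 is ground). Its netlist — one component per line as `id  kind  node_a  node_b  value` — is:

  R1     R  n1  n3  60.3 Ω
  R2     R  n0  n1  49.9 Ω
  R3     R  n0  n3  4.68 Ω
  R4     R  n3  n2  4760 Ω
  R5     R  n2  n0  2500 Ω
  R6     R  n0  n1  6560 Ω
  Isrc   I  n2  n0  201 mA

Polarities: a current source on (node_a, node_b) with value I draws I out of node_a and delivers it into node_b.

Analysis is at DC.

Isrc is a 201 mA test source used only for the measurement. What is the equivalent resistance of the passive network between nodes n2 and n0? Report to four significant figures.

MNA unknowns: 3 node voltages V₁..V_3
R1: Y=0.01658 on G[1,3]
R2: Y=0.02004 on G[0,1]
R3: Y=0.2137 on G[0,3]
R4: Y=0.0002101 on G[3,2]
R5: Y=0.0004000 on G[2,0]
R6: Y=0.0001524 on G[0,1]
Isrc: z[2]−=0.201, z[0]+=0.201
solve → V1=-0.1400, V2=-329.6, V3=-0.3105

R_eq = 1640. Ω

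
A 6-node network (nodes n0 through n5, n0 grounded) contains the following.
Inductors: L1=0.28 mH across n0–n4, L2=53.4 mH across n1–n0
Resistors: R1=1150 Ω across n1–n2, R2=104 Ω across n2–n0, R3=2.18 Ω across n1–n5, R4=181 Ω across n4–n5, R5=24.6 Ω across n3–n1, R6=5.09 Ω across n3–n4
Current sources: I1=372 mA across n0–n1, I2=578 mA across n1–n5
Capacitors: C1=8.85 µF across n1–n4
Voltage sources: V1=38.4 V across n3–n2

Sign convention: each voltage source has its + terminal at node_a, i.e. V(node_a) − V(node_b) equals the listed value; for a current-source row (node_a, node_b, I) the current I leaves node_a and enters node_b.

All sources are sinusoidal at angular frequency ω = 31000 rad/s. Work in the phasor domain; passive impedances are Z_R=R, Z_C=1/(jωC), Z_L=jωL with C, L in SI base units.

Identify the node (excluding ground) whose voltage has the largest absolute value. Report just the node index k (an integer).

2

Apply KCL at each of the 5 non-ground nodes and solve the resulting linear system.
Node n1: branches {R1, R3, I1, I2, R5, L2, C1} → V_1 = 0.6482+4.815j
Node n2: branches {R1, R2, V1} → V_2 = -36.29+5.753j
Node n3: branches {R5, R6, V1} → V_3 = 2.113+5.753j
Node n4: branches {L1, R4, R6, C1} → V_4 = 0.4767+6.232j
Node n5: branches {R3, R4, I2} → V_5 = 1.891+4.832j
Source currents: i(V1)=-0.3810+0.05613j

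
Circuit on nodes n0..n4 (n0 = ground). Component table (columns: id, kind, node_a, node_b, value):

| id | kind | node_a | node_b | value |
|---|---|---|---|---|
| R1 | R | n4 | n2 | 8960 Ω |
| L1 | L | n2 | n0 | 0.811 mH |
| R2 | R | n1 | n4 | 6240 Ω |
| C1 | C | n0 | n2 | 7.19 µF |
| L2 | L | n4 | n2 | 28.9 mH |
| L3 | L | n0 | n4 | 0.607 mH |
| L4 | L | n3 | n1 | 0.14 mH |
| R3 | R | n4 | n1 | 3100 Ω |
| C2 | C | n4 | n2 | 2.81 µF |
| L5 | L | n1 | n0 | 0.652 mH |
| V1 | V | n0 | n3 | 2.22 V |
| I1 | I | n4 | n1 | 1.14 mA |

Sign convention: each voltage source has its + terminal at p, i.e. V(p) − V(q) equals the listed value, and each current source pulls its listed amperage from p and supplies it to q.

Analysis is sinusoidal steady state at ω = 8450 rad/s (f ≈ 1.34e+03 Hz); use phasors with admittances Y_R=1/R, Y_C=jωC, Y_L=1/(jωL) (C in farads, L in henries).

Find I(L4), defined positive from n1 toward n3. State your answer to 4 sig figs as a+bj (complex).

0.001665-0.3317j A

Element admittances at ω=8450 rad/s:
  Y(R1) = 0.0001116+0.000j S between n4,n2
  Y(L1) = 0.000-0.1459j S between n2,n0
  Y(R2) = 0.0001603+0.000j S between n1,n4
  Y(C1) = 0.000+0.06076j S between n0,n2
  Y(L2) = 0.000-0.004095j S between n4,n2
  Y(L3) = 0.000-0.1950j S between n0,n4
  Y(L4) = 0.000-0.8453j S between n3,n1
  Y(R3) = 0.0003226+0.000j S between n4,n1
  Y(C2) = 0.000+0.02374j S between n4,n2
  Y(L5) = 0.000-0.1815j S between n1,n0
  V1: constraint V(n0)−V(n3) = 2.22
  I1: injects 0.00114 A into n1 (from n4)
Assemble and solve the 5×5 MNA system:
  V(n1)=-1.828+0.001970j  V(n2)=4.230e-05+0.003580j  V(n3)=-2.220+0.000j  V(n4)=-5.292e-05-0.01194j
  i(V1)=-0.001665+0.3317j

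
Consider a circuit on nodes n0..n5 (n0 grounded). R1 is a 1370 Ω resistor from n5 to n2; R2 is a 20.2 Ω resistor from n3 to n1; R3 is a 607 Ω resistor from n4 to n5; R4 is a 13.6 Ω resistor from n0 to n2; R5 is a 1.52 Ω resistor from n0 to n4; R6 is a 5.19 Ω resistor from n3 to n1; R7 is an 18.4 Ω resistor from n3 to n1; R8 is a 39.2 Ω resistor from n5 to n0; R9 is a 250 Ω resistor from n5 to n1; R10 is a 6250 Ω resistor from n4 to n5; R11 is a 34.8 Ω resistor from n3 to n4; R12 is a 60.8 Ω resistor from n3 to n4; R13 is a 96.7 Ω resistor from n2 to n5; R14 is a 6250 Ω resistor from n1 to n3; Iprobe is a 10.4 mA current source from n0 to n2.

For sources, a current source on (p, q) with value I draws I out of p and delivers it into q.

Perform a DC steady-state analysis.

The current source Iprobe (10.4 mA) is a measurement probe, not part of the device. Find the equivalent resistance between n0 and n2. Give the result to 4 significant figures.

Element admittances at DC:
  Y(R1) = 0.0007299 S between n5,n2
  Y(R2) = 0.04950 S between n3,n1
  Y(R3) = 0.001647 S between n4,n5
  Y(R4) = 0.07353 S between n0,n2
  Y(R5) = 0.6579 S between n0,n4
  Y(R6) = 0.1927 S between n3,n1
  Y(R7) = 0.05435 S between n3,n1
  Y(R8) = 0.02551 S between n5,n0
  Y(R9) = 0.004000 S between n5,n1
  Y(R10) = 0.0001600 S between n4,n5
  Y(R11) = 0.02874 S between n3,n4
  Y(R12) = 0.01645 S between n3,n4
  Y(R13) = 0.01034 S between n2,n5
  Y(R14) = 0.0001600 S between n1,n3
  Iprobe: injects 0.0104 A into n2 (from n0)
Assemble and solve the 5×5 MNA system:
  V(n1)=0.003359  V(n2)=0.1273  V(n3)=0.002951  V(n4)=0.0002753  V(n5)=0.03358

R_eq = 12.24 Ω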